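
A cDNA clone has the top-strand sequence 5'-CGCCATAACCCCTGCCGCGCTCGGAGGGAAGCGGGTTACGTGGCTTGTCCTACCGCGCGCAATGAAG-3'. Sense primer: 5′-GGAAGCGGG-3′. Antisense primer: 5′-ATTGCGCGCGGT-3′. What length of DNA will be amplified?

The forward primer matches the template at positions 27–35.
Taking the reverse complement of ATTGCGCGCGGT gives ACCGCGCGCAAT, found at positions 52–63 on the template; the primer anneals here to the top strand with its 3' end pointing upstream.
Product length = (reverse-primer end) − (forward-primer start) + 1 = 63 − 27 + 1 = 37 bp.

37 bp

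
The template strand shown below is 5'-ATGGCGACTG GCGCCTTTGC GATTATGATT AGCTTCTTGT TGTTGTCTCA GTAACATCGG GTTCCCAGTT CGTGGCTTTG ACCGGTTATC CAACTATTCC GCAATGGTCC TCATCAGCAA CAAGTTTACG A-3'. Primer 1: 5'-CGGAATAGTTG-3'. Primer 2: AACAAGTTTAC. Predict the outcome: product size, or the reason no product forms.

No product — the primers' 3' ends point away from each other.

Primer 1 (CGGAATAGTTG) has reverse complement CAACTATTCCG, which matches the top strand at positions 91–101; primer 1 anneals to the top strand there with its 3' end pointing upstream toward position 91.
Primer 2 (AACAAGTTTAC) matches the top strand directly at positions 119–129; it anneals to the bottom strand with its 3' end pointing downstream toward position 129.
The 3' ends diverge (primer 1 extends toward position 1, primer 2 toward position 131), so the primers never converge on a shared product.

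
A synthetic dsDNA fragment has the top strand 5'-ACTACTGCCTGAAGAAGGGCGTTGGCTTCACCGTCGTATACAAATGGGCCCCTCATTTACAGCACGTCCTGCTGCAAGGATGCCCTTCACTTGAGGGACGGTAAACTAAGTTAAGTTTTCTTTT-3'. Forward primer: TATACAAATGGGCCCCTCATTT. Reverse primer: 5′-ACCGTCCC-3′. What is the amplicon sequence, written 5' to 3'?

5'-TATACAAATGGGCCCCTCATTTACAGCACGTCCTGCTGCAAGGATGCCCTTCACTTGAGGGACGGT-3'

Scanning the template, TATACAAATGGGCCCCTCATTT occurs at positions 37–58; this primer anneals to the bottom strand there with its 3' end pointing downstream.
The reverse primer's reverse complement is GGGACGGT, which matches the template at positions 95–102.
The product is the template from position 37 through 102 (66 bp).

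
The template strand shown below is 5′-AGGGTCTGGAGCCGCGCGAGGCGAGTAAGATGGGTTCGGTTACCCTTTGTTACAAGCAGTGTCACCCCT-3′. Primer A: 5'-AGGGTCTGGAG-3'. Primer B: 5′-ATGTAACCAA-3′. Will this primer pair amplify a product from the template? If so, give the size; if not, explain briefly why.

No product — primer B has no binding site in the template.

Primer B (ATGTAACCAA) does not match the top strand, and its reverse complement TTGGTTACAT does not match either.
With no annealing site for primer B, no amplification occurs.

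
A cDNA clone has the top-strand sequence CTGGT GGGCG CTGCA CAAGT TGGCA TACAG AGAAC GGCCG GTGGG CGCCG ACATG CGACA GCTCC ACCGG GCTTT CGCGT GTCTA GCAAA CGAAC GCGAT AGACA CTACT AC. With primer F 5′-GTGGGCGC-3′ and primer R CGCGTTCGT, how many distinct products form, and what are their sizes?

Two products: 95 bp, 58 bp

The forward primer GTGGGCGC matches the top strand at positions 4–11, 41–48.
The reverse primer's reverse complement is ACGAACGCG, matching at positions 90–98.
Each forward site pairs with the reverse site to give a product ending at position 98: sizes 95, 58 bp.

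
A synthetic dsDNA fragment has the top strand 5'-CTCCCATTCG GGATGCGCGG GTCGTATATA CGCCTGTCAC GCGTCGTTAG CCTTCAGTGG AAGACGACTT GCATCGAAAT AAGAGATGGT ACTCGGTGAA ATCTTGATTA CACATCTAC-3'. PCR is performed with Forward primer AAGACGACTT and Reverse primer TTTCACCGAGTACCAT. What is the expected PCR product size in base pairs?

The forward primer matches the template at positions 61–70.
Taking the reverse complement of TTTCACCGAGTACCAT gives ATGGTACTCGGTGAAA, found at positions 86–101 on the template; the primer anneals here to the top strand with its 3' end pointing upstream.
Product length = (reverse-primer end) − (forward-primer start) + 1 = 101 − 61 + 1 = 41 bp.

41 bp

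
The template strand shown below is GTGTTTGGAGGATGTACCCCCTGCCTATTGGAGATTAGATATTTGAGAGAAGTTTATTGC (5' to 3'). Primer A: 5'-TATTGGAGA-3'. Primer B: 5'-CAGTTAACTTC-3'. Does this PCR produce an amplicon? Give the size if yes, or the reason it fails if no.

Primer B (CAGTTAACTTC) does not match the top strand, and its reverse complement GAAGTTAACTG does not match either.
With no annealing site for primer B, no amplification occurs.

No product — primer B has no binding site in the template.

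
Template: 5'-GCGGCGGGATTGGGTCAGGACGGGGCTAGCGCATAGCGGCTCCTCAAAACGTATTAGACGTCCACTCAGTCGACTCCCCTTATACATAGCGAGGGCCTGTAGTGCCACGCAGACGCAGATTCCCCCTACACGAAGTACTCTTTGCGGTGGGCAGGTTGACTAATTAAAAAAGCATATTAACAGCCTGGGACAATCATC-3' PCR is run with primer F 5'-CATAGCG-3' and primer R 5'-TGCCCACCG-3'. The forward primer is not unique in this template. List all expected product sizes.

122 bp, 69 bp

The forward primer CATAGCG matches the top strand at positions 32–38, 85–91.
The reverse primer's reverse complement is CGGTGGGCA, matching at positions 145–153.
Each forward site pairs with the reverse site to give a product ending at position 153: sizes 122, 69 bp.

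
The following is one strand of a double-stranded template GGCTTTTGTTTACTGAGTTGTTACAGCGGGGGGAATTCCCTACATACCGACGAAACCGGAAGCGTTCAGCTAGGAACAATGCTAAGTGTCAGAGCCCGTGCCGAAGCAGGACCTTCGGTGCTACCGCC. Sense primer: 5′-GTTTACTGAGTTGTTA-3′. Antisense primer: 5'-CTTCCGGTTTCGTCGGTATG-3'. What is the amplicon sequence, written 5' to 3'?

5'-GTTTACTGAGTTGTTACAGCGGGGGGAATTCCCTACATACCGACGAAACCGGAAG-3'

Forward primer GTTTACTGAGTTGTTA is found on the top strand at positions 8–23.
Reverse complement of the reverse primer: CATACCGACGAAACCGGAAG. This occurs on the top strand at positions 43–62.
The product is the template from position 8 through 62 (55 bp).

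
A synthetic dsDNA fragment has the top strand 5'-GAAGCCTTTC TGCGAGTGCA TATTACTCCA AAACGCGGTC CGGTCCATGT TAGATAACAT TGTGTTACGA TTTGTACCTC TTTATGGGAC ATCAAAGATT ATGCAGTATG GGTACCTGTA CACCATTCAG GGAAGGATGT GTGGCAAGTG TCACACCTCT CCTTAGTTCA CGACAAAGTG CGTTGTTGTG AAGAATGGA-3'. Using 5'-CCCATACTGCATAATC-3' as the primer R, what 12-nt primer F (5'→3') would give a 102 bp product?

5'-TGCGAGTGCATA-3'

The reverse primer's reverse complement GATTATGCAGTATGGG matches the template at positions 97–112, so the product ends at position 112.
A 102 bp product then starts at position 112 − 102 + 1 = 11.
The forward primer is identical to the top strand there: TGCGAGTGCATA.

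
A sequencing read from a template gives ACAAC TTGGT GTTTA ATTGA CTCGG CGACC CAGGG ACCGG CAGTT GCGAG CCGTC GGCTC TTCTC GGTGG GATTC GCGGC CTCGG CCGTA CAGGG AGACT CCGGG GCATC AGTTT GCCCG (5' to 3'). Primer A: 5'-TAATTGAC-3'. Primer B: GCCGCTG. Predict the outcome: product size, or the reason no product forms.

Primer B (GCCGCTG) does not match the top strand, and its reverse complement CAGCGGC does not match either.
With no annealing site for primer B, no amplification occurs.

No product — primer B has no binding site in the template.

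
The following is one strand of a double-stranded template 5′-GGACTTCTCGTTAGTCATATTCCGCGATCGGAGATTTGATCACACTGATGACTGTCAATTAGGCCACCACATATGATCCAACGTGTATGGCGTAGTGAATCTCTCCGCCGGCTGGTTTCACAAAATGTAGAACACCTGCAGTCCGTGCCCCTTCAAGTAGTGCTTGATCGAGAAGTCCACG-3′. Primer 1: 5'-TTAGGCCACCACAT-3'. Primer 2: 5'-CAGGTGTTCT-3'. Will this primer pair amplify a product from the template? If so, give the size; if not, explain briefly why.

Yes — an 80 bp product.

Primer 1 (TTAGGCCACCACAT) matches the top strand at positions 59–72; it acts as a forward primer.
Primer 2's reverse complement is AGAACACCTG, matching the top strand at positions 129–138; it acts as a reverse primer.
The 3' ends face each other across positions 59–138, giving an 80 bp product.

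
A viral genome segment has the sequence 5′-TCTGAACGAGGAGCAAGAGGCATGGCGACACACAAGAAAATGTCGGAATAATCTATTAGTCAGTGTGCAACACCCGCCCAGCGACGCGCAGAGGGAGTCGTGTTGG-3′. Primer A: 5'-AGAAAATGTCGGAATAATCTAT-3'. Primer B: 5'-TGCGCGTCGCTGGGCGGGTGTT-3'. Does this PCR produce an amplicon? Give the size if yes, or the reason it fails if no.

Primer A (AGAAAATGTCGGAATAATCTAT) matches the top strand at positions 35–56; it acts as a forward primer.
Primer B's reverse complement is AACACCCGCCCAGCGACGCGCA, matching the top strand at positions 69–90; it acts as a reverse primer.
The 3' ends face each other across positions 35–90, giving a 56 bp product.

Yes — a 56 bp product.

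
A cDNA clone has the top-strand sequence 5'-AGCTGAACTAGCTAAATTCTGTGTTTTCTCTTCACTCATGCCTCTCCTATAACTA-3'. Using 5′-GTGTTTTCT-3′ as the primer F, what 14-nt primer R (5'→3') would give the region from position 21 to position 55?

The product's 3' end on the top strand is position 55.
The reverse primer anneals to the top strand over positions 42–55, i.e. to CTCTCCTATAACTA.
Its sequence written 5'→3' is the reverse complement: TAGTTATAGGAGAG.

5'-TAGTTATAGGAGAG-3'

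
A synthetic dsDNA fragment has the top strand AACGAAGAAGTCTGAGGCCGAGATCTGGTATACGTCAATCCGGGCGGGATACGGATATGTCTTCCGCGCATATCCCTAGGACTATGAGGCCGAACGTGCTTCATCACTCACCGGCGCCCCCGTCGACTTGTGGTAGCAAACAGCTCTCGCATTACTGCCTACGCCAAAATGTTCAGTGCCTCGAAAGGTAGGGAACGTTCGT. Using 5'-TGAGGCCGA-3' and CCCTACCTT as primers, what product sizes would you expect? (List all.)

181 bp, 109 bp

The forward primer TGAGGCCGA matches the top strand at positions 13–21, 85–93.
The reverse primer's reverse complement is AAGGTAGGG, matching at positions 185–193.
Each forward site pairs with the reverse site to give a product ending at position 193: sizes 181, 109 bp.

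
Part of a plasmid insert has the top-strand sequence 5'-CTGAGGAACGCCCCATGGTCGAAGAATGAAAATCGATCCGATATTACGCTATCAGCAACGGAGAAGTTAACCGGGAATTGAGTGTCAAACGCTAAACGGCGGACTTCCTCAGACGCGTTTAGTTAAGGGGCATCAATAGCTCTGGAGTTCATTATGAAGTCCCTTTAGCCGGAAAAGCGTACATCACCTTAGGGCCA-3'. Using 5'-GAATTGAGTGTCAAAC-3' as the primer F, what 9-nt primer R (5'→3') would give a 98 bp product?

5'-CCGGCTAAA-3'

The forward primer binds at positions 75–90, so a 98 bp product ends at position 75 + 98 − 1 = 172.
The reverse primer anneals to the top strand over positions 164–172, i.e. to TTTAGCCGG.
Its sequence written 5'→3' is the reverse complement: CCGGCTAAA.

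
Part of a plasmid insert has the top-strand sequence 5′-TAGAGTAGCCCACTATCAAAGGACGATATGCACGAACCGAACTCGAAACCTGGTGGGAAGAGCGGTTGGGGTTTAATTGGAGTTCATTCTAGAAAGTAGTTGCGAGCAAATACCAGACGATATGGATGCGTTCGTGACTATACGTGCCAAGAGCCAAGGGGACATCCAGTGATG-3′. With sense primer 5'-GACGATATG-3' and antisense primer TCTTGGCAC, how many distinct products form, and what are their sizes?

Two products: 131 bp, 37 bp

The forward primer GACGATATG matches the top strand at positions 22–30, 116–124.
The reverse primer's reverse complement is GTGCCAAGA, matching at positions 144–152.
Each forward site pairs with the reverse site to give a product ending at position 152: sizes 131, 37 bp.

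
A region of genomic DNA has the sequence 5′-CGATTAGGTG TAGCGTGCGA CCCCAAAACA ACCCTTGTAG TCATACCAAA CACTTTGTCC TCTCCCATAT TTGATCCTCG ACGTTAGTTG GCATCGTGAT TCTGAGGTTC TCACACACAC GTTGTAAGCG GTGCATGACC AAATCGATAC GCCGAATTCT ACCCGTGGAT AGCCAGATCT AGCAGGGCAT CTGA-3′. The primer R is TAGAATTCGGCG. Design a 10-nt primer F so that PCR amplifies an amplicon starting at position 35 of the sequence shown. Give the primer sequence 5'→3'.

5'-TTGTAGTCAT-3'

The reverse primer's reverse complement CGCCGAATTCTA matches the template at positions 150–161; the product starts at position 35.
The forward primer is identical to the top strand over positions 35–44: TTGTAGTCAT.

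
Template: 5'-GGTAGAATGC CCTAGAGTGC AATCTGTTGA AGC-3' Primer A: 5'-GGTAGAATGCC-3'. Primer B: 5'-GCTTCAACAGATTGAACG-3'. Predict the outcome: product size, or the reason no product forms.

Primer B (GCTTCAACAGATTGAACG) does not match the top strand, and its reverse complement CGTTCAATCTGTTGAAGC does not match either.
With no annealing site for primer B, no amplification occurs.

No product — primer B has no binding site in the template.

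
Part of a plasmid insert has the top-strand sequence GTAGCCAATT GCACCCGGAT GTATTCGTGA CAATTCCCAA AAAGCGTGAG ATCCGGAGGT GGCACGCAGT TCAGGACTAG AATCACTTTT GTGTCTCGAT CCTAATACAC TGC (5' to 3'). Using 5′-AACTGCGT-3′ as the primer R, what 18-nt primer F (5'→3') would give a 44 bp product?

5'-TGACAATTCCCAAAAAGC-3'

The reverse primer's reverse complement ACGCAGTT matches the template at positions 64–71, so the product ends at position 71.
A 44 bp product then starts at position 71 − 44 + 1 = 28.
The forward primer is identical to the top strand there: TGACAATTCCCAAAAAGC.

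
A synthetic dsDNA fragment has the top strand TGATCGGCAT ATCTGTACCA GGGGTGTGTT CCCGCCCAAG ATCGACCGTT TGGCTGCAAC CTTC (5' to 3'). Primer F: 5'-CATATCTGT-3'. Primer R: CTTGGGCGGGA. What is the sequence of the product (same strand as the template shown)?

The forward primer matches the template at positions 8–16.
Taking the reverse complement of CTTGGGCGGGA gives TCCCGCCCAAG, found at positions 30–40 on the template; the primer anneals here to the top strand with its 3' end pointing upstream.
The product is the template from position 8 through 40 (33 bp).

5'-CATATCTGTACCAGGGGTGTGTTCCCGCCCAAG-3'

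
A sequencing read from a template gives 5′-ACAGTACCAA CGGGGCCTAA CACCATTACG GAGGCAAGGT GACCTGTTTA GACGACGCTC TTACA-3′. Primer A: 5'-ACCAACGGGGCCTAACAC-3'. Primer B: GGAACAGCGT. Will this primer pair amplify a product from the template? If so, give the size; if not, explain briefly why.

Primer B (GGAACAGCGT) does not match the top strand, and its reverse complement ACGCTGTTCC does not match either.
With no annealing site for primer B, no amplification occurs.

No product — primer B has no binding site in the template.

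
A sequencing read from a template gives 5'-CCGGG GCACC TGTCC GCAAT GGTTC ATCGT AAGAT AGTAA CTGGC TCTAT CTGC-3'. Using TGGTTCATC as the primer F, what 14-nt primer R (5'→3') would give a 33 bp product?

The forward primer binds at positions 20–28, so a 33 bp product ends at position 20 + 33 − 1 = 52.
The reverse primer anneals to the top strand over positions 39–52, i.e. to AACTGGCTCTATCT.
Its sequence written 5'→3' is the reverse complement: AGATAGAGCCAGTT.

5'-AGATAGAGCCAGTT-3'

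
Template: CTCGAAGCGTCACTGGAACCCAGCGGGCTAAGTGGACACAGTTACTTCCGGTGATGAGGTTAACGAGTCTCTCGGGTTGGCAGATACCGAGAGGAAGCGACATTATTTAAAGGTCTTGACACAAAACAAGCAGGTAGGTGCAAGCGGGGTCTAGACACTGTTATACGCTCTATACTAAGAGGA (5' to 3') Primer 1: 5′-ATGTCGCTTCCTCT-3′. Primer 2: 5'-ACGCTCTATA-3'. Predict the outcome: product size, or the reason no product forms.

Primer 1 (ATGTCGCTTCCTCT) has reverse complement AGAGGAAGCGACAT, which matches the top strand at positions 90–103; primer 1 anneals to the top strand there with its 3' end pointing upstream toward position 90.
Primer 2 (ACGCTCTATA) matches the top strand directly at positions 165–174; it anneals to the bottom strand with its 3' end pointing downstream toward position 174.
The 3' ends diverge (primer 1 extends toward position 1, primer 2 toward position 183), so the primers never converge on a shared product.

No product — the primers' 3' ends point away from each other.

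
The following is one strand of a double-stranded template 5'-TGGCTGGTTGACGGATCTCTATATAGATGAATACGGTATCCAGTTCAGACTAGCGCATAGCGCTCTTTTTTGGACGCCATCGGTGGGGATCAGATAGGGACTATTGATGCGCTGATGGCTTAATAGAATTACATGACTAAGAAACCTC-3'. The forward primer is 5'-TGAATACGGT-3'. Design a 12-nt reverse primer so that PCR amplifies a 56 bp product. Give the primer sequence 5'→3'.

The forward primer binds at positions 28–37, so a 56 bp product ends at position 28 + 56 − 1 = 83.
The reverse primer anneals to the top strand over positions 72–83, i.e. to GGACGCCATCGG.
Its sequence written 5'→3' is the reverse complement: CCGATGGCGTCC.

5'-CCGATGGCGTCC-3'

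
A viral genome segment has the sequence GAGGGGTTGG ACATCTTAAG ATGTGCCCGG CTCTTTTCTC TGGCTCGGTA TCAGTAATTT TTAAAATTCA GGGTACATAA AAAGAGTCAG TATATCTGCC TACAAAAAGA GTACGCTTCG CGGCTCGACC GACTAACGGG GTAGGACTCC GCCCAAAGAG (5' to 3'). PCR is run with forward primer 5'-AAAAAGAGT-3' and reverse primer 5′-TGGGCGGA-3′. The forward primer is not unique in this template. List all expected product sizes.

77 bp, 52 bp

The forward primer AAAAAGAGT matches the top strand at positions 79–87, 104–112.
The reverse primer's reverse complement is TCCGCCCA, matching at positions 148–155.
Each forward site pairs with the reverse site to give a product ending at position 155: sizes 77, 52 bp.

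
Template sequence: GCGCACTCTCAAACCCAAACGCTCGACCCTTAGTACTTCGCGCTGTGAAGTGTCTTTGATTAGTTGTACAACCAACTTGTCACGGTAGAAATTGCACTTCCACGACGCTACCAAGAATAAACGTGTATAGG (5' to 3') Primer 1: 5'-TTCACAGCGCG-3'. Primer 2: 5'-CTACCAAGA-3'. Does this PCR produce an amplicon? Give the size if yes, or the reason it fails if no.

No product — the primers' 3' ends point away from each other.

Primer 1 (TTCACAGCGCG) has reverse complement CGCGCTGTGAA, which matches the top strand at positions 39–49; primer 1 anneals to the top strand there with its 3' end pointing upstream toward position 39.
Primer 2 (CTACCAAGA) matches the top strand directly at positions 108–116; it anneals to the bottom strand with its 3' end pointing downstream toward position 116.
The 3' ends diverge (primer 1 extends toward position 1, primer 2 toward position 131), so the primers never converge on a shared product.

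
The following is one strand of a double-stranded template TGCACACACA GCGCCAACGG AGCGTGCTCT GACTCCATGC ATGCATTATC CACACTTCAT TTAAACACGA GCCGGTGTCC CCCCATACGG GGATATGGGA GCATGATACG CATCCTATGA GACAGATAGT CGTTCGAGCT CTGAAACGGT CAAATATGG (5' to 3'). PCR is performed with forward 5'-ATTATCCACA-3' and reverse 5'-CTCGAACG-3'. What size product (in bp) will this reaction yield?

Forward primer ATTATCCACA is found on the top strand at positions 45–54.
The reverse primer's reverse complement is CGTTCGAG, which matches the template at positions 131–138.
Amplicon spans positions 45–138: 94 bp.

94 bp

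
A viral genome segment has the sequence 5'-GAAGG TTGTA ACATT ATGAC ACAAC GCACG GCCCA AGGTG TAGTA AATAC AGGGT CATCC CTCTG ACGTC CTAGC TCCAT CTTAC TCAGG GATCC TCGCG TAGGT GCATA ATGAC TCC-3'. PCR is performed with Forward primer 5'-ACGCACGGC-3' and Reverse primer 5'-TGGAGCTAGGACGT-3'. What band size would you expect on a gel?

Scanning the template, ACGCACGGC occurs at positions 24–32; this primer anneals to the bottom strand there with its 3' end pointing downstream.
Taking the reverse complement of TGGAGCTAGGACGT gives ACGTCCTAGCTCCA, found at positions 66–79 on the template; the primer anneals here to the top strand with its 3' end pointing upstream.
Amplicon spans positions 24–79: 56 bp.

56 bp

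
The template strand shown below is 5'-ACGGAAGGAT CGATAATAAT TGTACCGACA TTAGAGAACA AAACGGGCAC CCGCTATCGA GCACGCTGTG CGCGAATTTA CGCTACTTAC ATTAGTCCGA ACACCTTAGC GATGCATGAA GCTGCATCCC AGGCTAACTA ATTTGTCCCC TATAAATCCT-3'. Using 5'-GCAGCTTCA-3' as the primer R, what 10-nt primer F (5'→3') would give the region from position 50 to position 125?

The reverse primer's reverse complement TGAAGCTGC matches the template at positions 117–125; the product starts at position 50.
The forward primer is identical to the top strand over positions 50–59: CCCGCTATCG.

5'-CCCGCTATCG-3'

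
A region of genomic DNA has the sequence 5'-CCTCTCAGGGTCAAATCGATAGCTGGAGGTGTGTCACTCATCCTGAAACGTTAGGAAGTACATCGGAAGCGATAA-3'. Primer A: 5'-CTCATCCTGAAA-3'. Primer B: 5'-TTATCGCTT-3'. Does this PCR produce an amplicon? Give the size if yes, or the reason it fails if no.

Yes — a 39 bp product.

Primer A (CTCATCCTGAAA) matches the top strand at positions 37–48; it acts as a forward primer.
Primer B's reverse complement is AAGCGATAA, matching the top strand at positions 67–75; it acts as a reverse primer.
The 3' ends face each other across positions 37–75, giving a 39 bp product.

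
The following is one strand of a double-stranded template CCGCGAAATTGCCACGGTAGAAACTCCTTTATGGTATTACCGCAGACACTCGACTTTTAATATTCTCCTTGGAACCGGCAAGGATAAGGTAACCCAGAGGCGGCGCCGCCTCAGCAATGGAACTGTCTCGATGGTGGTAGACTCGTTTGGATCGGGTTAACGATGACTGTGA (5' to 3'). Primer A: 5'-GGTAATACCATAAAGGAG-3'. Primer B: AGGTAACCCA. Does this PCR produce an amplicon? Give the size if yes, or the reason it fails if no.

No product — the primers' 3' ends point away from each other.

Primer A (GGTAATACCATAAAGGAG) has reverse complement CTCCTTTATGGTATTACC, which matches the top strand at positions 24–41; primer A anneals to the top strand there with its 3' end pointing upstream toward position 24.
Primer B (AGGTAACCCA) matches the top strand directly at positions 87–96; it anneals to the bottom strand with its 3' end pointing downstream toward position 96.
The 3' ends diverge (primer A extends toward position 1, primer B toward position 172), so the primers never converge on a shared product.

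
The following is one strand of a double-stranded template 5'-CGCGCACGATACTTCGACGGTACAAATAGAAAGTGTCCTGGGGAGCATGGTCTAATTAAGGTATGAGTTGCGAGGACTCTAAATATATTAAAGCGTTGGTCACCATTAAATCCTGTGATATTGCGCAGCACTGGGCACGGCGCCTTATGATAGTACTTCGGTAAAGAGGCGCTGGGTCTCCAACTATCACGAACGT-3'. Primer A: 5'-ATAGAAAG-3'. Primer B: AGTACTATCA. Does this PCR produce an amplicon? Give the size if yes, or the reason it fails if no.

Primer A (ATAGAAAG) matches the top strand at positions 26–33; it acts as a forward primer.
Primer B's reverse complement is TGATAGTACT, matching the top strand at positions 148–157; it acts as a reverse primer.
The 3' ends face each other across positions 26–157, giving a 132 bp product.

Yes — a 132 bp product.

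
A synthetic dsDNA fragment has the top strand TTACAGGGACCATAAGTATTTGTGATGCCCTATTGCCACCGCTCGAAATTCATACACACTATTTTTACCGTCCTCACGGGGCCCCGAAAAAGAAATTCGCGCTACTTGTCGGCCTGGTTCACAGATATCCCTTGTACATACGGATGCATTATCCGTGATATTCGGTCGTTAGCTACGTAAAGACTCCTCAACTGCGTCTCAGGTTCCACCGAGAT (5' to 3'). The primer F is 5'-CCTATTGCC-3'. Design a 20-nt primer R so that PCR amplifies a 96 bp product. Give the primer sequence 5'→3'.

5'-CTGTGAACCAGGCCGACAAG-3'

The forward primer binds at positions 29–37, so a 96 bp product ends at position 29 + 96 − 1 = 124.
The reverse primer anneals to the top strand over positions 105–124, i.e. to CTTGTCGGCCTGGTTCACAG.
Its sequence written 5'→3' is the reverse complement: CTGTGAACCAGGCCGACAAG.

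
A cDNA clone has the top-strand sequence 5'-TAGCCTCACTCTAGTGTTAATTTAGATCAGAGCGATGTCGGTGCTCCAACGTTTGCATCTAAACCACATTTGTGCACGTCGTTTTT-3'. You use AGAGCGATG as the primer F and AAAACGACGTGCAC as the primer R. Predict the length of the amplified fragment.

57 bp

Scanning the template, AGAGCGATG occurs at positions 29–37; this primer anneals to the bottom strand there with its 3' end pointing downstream.
Taking the reverse complement of AAAACGACGTGCAC gives GTGCACGTCGTTTT, found at positions 72–85 on the template; the primer anneals here to the top strand with its 3' end pointing upstream.
The product runs from position 29 to position 85, so its length is 85 − 29 + 1 = 57 bp.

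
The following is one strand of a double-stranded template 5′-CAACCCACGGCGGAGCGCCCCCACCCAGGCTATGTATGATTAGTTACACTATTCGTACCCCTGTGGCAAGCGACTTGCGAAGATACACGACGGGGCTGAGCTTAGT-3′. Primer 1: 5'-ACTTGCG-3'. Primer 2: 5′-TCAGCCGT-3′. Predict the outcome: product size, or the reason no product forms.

No product — primer 2 has no binding site in the template.

Primer 2 (TCAGCCGT) does not match the top strand, and its reverse complement ACGGCTGA does not match either.
With no annealing site for primer 2, no amplification occurs.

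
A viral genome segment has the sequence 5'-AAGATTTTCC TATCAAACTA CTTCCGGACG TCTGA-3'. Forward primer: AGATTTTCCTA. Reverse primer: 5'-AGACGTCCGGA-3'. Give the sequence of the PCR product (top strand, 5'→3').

5'-AGATTTTCCTATCAAACTACTTCCGGACGTCT-3'

Scanning the template, AGATTTTCCTA occurs at positions 2–12; this primer anneals to the bottom strand there with its 3' end pointing downstream.
The reverse primer's reverse complement is TCCGGACGTCT, which matches the template at positions 23–33.
The product is the template from position 2 through 33 (32 bp).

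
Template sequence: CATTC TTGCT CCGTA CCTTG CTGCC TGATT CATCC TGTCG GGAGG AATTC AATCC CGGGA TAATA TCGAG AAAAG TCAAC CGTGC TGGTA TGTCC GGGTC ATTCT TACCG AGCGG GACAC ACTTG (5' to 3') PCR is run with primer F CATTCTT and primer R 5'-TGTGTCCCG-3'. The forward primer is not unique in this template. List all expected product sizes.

The forward primer CATTCTT matches the top strand at positions 1–7, 100–106.
The reverse primer's reverse complement is CGGGACACA, matching at positions 113–121.
Each forward site pairs with the reverse site to give a product ending at position 121: sizes 121, 22 bp.

121 bp, 22 bp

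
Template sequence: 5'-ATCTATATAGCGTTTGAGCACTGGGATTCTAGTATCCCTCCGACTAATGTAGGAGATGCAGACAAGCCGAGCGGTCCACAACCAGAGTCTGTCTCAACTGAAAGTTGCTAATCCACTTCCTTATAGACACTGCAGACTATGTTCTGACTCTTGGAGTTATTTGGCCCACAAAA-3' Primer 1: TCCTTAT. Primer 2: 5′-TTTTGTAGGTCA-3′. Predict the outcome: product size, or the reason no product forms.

No product — primer 2 has no binding site in the template.

Primer 2 (TTTTGTAGGTCA) does not match the top strand, and its reverse complement TGACCTACAAAA does not match either.
With no annealing site for primer 2, no amplification occurs.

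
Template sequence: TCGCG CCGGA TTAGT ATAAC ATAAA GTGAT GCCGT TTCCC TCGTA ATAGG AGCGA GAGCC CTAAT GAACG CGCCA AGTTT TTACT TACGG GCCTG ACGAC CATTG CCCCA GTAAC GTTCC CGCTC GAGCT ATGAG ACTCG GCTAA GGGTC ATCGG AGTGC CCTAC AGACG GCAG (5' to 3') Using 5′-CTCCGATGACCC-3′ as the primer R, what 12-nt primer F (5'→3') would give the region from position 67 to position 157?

5'-AACGCGCCAAGT-3'

The reverse primer's reverse complement GGGTCATCGGAG matches the template at positions 146–157; the product starts at position 67.
The forward primer is identical to the top strand over positions 67–78: AACGCGCCAAGT.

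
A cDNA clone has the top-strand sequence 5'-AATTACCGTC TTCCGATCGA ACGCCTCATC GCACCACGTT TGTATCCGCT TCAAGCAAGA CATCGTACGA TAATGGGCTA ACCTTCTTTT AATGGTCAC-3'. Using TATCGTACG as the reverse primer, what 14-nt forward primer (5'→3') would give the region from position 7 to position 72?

5'-CGTCTTCCGATCGA-3'

The reverse primer's reverse complement CGTACGATA matches the template at positions 64–72; the product starts at position 7.
The forward primer is identical to the top strand over positions 7–20: CGTCTTCCGATCGA.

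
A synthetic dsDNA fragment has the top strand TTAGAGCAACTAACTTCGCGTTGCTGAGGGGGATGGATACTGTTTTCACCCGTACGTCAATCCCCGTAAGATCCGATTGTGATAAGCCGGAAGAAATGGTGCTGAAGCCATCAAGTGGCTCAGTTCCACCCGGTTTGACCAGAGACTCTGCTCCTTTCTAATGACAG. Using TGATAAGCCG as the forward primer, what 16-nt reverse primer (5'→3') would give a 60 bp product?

5'-GTCAAACCGGGTGGAA-3'

The forward primer binds at positions 80–89, so a 60 bp product ends at position 80 + 60 − 1 = 139.
The reverse primer anneals to the top strand over positions 124–139, i.e. to TTCCACCCGGTTTGAC.
Its sequence written 5'→3' is the reverse complement: GTCAAACCGGGTGGAA.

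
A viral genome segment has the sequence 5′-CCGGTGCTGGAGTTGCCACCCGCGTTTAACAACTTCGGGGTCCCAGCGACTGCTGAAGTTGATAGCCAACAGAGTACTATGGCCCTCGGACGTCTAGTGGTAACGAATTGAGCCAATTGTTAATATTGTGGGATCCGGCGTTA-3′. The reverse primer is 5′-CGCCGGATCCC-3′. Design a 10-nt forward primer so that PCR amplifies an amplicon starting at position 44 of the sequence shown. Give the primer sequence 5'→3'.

The reverse primer's reverse complement GGGATCCGGCG matches the template at positions 130–140; the product starts at position 44.
The forward primer is identical to the top strand over positions 44–53: CAGCGACTGC.

5'-CAGCGACTGC-3'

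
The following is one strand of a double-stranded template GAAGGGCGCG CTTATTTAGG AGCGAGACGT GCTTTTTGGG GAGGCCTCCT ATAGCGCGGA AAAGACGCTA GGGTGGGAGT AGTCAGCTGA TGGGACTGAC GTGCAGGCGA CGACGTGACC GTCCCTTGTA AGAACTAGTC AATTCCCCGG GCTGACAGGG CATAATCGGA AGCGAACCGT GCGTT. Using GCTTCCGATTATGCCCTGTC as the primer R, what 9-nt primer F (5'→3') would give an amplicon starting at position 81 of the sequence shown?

The reverse primer's reverse complement GACAGGGCATAATCGGAAGC matches the template at positions 154–173; the product starts at position 81.
The forward primer is identical to the top strand over positions 81–89: AGTCAGCTG.

5'-AGTCAGCTG-3'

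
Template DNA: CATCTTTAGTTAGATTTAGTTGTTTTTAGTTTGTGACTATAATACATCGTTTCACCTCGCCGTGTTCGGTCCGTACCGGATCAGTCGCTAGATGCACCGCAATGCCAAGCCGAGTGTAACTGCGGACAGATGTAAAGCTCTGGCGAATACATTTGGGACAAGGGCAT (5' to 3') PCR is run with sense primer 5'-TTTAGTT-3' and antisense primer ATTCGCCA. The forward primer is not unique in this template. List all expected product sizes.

144 bp, 134 bp, 124 bp

The forward primer TTTAGTT matches the top strand at positions 5–11, 15–21, 25–31.
The reverse primer's reverse complement is TGGCGAAT, matching at positions 141–148.
Each forward site pairs with the reverse site to give a product ending at position 148: sizes 144, 134, 124 bp.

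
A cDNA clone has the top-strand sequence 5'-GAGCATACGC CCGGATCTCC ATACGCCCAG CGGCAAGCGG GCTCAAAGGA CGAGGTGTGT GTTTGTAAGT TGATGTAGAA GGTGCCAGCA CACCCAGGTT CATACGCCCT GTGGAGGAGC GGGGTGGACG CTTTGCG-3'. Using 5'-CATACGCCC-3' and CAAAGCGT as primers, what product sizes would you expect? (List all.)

The forward primer CATACGCCC matches the top strand at positions 4–12, 20–28, 101–109.
The reverse primer's reverse complement is ACGCTTTG, matching at positions 128–135.
Each forward site pairs with the reverse site to give a product ending at position 135: sizes 132, 116, 35 bp.

132 bp, 116 bp, 35 bp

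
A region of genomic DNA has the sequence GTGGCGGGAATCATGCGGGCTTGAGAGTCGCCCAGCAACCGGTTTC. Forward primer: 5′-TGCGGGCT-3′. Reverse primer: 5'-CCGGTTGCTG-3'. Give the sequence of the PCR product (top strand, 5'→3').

Scanning the template, TGCGGGCT occurs at positions 14–21; this primer anneals to the bottom strand there with its 3' end pointing downstream.
Reverse complement of the reverse primer: CAGCAACCGG. This occurs on the top strand at positions 33–42.
The product is the template from position 14 through 42 (29 bp).

5'-TGCGGGCTTGAGAGTCGCCCAGCAACCGG-3'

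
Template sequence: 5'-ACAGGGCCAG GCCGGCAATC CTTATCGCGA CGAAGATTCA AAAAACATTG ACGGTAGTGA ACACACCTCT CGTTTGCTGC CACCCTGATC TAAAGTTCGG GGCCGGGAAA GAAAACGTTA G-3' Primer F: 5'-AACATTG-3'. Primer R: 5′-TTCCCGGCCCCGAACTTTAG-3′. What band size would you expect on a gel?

The forward primer matches the template at positions 44–50.
Reverse complement of the reverse primer: CTAAAGTTCGGGGCCGGGAA. This occurs on the top strand at positions 90–109.
The product runs from position 44 to position 109, so its length is 109 − 44 + 1 = 66 bp.

66 bp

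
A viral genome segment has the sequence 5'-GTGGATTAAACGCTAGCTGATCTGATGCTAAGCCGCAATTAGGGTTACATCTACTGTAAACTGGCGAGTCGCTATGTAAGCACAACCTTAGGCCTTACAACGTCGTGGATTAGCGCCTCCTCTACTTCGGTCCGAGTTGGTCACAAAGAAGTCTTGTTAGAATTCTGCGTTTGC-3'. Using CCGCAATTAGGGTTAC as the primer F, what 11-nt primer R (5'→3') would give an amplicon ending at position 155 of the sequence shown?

5'-AAGACTTCTTT-3'

The forward primer binds at positions 33–48; the product's 3' end on the top strand is position 155.
The reverse primer anneals to the top strand over positions 145–155, i.e. to AAAGAAGTCTT.
Its sequence written 5'→3' is the reverse complement: AAGACTTCTTT.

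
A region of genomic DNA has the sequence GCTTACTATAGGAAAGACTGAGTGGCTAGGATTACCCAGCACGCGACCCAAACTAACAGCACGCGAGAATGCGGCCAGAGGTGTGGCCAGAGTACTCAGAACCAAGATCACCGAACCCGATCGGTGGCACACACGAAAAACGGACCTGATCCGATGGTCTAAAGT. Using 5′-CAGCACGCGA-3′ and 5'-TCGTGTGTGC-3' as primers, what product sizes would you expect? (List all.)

100 bp, 80 bp

The forward primer CAGCACGCGA matches the top strand at positions 37–46, 57–66.
The reverse primer's reverse complement is GCACACACGA, matching at positions 127–136.
Each forward site pairs with the reverse site to give a product ending at position 136: sizes 100, 80 bp.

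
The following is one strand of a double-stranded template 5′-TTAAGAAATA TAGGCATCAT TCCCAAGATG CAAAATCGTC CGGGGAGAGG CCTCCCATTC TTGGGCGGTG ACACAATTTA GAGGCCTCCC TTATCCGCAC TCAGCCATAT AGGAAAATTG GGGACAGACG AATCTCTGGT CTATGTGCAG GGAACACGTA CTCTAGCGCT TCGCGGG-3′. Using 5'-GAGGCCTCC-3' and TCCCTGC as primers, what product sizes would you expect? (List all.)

The forward primer GAGGCCTCC matches the top strand at positions 47–55, 81–89.
The reverse primer's reverse complement is GCAGGGA, matching at positions 147–153.
Each forward site pairs with the reverse site to give a product ending at position 153: sizes 107, 73 bp.

107 bp, 73 bp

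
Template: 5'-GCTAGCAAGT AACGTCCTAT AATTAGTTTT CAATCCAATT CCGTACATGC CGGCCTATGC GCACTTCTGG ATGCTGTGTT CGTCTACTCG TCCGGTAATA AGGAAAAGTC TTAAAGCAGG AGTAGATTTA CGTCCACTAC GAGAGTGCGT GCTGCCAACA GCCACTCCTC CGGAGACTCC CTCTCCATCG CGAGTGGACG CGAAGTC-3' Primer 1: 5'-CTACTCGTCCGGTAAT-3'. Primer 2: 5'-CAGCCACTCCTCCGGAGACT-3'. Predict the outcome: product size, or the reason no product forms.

No product — both primers anneal to the same strand and extend in the same direction.

Primer 1 (CTACTCGTCCGGTAAT) matches the top strand at positions 84–99 (3' end points downstream).
Primer 2 (CAGCCACTCCTCCGGAGACT) also matches the top strand directly, at positions 159–178 — its reverse complement AGTCTCCGGAGGAGTGGCTG is not present.
Both primers anneal to the bottom strand with 3' ends pointing the same way, so neither can prime synthesis back toward the other.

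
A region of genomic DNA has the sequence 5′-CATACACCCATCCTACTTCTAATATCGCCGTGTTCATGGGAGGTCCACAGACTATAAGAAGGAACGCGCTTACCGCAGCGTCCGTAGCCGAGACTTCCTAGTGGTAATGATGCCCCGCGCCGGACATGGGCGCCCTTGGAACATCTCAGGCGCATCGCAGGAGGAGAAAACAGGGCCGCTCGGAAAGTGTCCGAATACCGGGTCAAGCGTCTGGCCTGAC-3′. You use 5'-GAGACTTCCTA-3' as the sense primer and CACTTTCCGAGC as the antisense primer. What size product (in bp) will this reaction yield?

100 bp

Forward primer GAGACTTCCTA is found on the top strand at positions 90–100.
Reverse complement of the reverse primer: GCTCGGAAAGTG. This occurs on the top strand at positions 178–189.
Amplicon spans positions 90–189: 100 bp.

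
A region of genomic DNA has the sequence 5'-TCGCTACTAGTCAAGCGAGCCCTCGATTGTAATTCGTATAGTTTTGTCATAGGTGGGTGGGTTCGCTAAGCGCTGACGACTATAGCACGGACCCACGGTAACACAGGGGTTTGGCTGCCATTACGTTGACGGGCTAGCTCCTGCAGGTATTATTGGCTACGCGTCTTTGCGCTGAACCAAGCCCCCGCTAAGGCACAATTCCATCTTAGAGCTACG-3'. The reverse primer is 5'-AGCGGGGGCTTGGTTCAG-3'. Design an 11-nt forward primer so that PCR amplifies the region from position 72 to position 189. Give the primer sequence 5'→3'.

5'-GCTGACGACTA-3'

The reverse primer's reverse complement CTGAACCAAGCCCCCGCT matches the template at positions 172–189; the product starts at position 72.
The forward primer is identical to the top strand over positions 72–82: GCTGACGACTA.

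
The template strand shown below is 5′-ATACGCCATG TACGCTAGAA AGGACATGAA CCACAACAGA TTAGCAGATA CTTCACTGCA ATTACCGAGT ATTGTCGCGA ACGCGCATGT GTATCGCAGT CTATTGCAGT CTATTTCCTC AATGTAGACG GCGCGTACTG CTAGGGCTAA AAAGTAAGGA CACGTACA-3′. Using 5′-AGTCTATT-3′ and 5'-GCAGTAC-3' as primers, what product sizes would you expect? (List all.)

The forward primer AGTCTATT matches the top strand at positions 98–105, 108–115.
The reverse primer's reverse complement is GTACTGC, matching at positions 135–141.
Each forward site pairs with the reverse site to give a product ending at position 141: sizes 44, 34 bp.

44 bp, 34 bp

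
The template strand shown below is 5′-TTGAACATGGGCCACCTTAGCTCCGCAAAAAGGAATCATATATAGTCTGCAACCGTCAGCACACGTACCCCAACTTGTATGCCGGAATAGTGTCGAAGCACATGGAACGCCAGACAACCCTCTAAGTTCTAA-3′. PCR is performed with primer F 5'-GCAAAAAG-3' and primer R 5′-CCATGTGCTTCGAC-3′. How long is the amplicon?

Forward primer GCAAAAAG is found on the top strand at positions 25–32.
Taking the reverse complement of CCATGTGCTTCGAC gives GTCGAAGCACATGG, found at positions 92–105 on the template; the primer anneals here to the top strand with its 3' end pointing upstream.
The product runs from position 25 to position 105, so its length is 105 − 25 + 1 = 81 bp.

81 bp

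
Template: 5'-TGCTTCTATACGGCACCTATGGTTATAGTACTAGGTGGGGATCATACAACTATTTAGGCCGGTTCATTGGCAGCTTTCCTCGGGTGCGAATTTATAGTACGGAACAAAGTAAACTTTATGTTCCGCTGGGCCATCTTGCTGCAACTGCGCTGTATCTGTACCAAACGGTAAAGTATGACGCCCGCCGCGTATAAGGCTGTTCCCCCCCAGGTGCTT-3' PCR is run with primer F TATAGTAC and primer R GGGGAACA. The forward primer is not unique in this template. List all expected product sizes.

182 bp, 113 bp

The forward primer TATAGTAC matches the top strand at positions 24–31, 93–100.
The reverse primer's reverse complement is TGTTCCCC, matching at positions 198–205.
Each forward site pairs with the reverse site to give a product ending at position 205: sizes 182, 113 bp.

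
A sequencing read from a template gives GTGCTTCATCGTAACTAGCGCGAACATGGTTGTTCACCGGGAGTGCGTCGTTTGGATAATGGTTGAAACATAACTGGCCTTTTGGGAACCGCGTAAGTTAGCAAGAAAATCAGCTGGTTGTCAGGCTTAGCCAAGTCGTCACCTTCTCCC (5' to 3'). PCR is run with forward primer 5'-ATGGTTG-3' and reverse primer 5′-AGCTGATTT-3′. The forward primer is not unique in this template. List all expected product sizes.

90 bp, 57 bp

The forward primer ATGGTTG matches the top strand at positions 26–32, 59–65.
The reverse primer's reverse complement is AAATCAGCT, matching at positions 107–115.
Each forward site pairs with the reverse site to give a product ending at position 115: sizes 90, 57 bp.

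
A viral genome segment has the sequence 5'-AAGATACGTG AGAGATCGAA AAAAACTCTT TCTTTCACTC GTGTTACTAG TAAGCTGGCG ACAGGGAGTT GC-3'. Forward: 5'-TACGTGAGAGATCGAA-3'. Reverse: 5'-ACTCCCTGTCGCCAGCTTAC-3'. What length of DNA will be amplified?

65 bp

The forward primer matches the template at positions 5–20.
The reverse primer's reverse complement is GTAAGCTGGCGACAGGGAGT, which matches the template at positions 50–69.
The product runs from position 5 to position 69, so its length is 69 − 5 + 1 = 65 bp.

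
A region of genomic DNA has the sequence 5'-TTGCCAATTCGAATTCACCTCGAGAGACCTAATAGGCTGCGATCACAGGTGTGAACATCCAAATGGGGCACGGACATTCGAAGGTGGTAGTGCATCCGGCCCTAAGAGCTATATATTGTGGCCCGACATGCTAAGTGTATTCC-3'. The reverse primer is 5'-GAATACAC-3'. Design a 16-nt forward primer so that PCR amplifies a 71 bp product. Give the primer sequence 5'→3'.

The reverse primer's reverse complement GTGTATTC matches the template at positions 135–142, so the product ends at position 142.
A 71 bp product then starts at position 142 − 71 + 1 = 72.
The forward primer is identical to the top strand there: GGACATTCGAAGGTGG.

5'-GGACATTCGAAGGTGG-3'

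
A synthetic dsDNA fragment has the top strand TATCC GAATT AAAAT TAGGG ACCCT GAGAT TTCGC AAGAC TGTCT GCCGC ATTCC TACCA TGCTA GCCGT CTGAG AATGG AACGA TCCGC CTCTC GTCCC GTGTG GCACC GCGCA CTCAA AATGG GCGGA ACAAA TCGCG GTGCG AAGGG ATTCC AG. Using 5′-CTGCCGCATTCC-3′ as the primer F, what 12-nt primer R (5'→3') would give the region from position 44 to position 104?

5'-ACACGGGACGAG-3'

The product's 3' end on the top strand is position 104.
The reverse primer anneals to the top strand over positions 93–104, i.e. to CTCGTCCCGTGT.
Its sequence written 5'→3' is the reverse complement: ACACGGGACGAG.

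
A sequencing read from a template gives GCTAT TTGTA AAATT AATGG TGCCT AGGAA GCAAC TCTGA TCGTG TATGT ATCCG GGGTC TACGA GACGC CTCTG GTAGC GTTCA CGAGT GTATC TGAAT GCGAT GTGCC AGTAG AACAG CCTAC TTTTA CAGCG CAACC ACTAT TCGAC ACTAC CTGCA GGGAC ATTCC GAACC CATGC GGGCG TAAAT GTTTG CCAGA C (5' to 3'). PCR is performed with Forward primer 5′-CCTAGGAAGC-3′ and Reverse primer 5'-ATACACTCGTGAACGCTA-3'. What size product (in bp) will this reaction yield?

72 bp

Forward primer CCTAGGAAGC is found on the top strand at positions 23–32.
Taking the reverse complement of ATACACTCGTGAACGCTA gives TAGCGTTCACGAGTGTAT, found at positions 77–94 on the template; the primer anneals here to the top strand with its 3' end pointing upstream.
Amplicon spans positions 23–94: 72 bp.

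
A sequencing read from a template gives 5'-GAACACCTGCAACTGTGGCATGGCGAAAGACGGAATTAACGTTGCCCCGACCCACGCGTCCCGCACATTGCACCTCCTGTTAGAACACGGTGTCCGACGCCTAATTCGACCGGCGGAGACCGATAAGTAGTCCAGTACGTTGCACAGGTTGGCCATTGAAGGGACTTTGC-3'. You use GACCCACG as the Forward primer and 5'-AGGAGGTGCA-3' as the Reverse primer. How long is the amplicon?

Forward primer GACCCACG is found on the top strand at positions 49–56.
The reverse primer's reverse complement is TGCACCTCCT, which matches the template at positions 69–78.
Amplicon spans positions 49–78: 30 bp.

30 bp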